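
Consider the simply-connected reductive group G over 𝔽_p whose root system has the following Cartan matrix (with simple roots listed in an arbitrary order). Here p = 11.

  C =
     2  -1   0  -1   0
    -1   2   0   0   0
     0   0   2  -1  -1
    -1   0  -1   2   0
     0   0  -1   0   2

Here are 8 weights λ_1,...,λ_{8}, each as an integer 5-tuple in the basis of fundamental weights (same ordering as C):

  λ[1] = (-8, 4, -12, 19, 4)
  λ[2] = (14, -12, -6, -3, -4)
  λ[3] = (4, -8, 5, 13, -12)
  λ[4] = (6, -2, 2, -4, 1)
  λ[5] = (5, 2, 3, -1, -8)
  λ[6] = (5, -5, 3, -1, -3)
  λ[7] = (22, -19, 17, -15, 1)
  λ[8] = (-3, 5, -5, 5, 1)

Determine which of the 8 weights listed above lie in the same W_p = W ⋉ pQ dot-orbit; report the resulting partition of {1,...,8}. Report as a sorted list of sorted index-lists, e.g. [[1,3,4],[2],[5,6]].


C ↔ A_5 under row/col permutation; |W(A_5)| = 720.

Each λ_j+ρ reduced to Ā_11; 5-tuples below use C's row order:

  [1] (2, 4, 2, 0, 2) · [2] (3, 1, 0, 3, 2) · [3] (3, 1, 0, 3, 2) · [4] (3, 1, 0, 3, 2) · [5] (3, 1, 0, 3, 2) · [6] (2, 4, 2, 0, 2) · [7] (2, 4, 2, 0, 2) · [8] (2, 4, 2, 0, 2)

Linkage partition of the 8 weights (2 classes, p=11):

[[1, 6, 7, 8], [2, 3, 4, 5]]


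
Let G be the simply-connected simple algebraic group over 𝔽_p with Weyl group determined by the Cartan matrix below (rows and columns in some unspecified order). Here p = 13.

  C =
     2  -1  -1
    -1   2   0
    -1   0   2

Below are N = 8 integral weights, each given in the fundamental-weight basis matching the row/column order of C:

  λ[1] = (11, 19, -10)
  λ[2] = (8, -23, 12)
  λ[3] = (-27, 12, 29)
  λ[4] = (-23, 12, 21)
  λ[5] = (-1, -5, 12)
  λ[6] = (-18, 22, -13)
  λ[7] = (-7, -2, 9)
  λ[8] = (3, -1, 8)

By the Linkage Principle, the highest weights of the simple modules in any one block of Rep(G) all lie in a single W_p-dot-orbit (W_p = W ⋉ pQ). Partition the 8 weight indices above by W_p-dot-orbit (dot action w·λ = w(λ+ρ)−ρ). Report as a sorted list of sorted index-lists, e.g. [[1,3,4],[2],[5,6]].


Root system A_3: the 3×3 matrix C matches after relabeling.

Each λ_j+ρ reduced to Ā_13; 3-tuples below use C's row order:

    1: (1, 6, 3)
    2: (4, 0, 9)
    3: (4, 0, 9)
    4: (4, 0, 9)
    5: (4, 0, 9)
    6: (1, 6, 3)
    7: (1, 6, 3)
    8: (4, 0, 9)

These 8 weights hit 2 W_13-dot-orbits; sizes (3, 5):

[[1, 6, 7], [2, 3, 4, 5, 8]]


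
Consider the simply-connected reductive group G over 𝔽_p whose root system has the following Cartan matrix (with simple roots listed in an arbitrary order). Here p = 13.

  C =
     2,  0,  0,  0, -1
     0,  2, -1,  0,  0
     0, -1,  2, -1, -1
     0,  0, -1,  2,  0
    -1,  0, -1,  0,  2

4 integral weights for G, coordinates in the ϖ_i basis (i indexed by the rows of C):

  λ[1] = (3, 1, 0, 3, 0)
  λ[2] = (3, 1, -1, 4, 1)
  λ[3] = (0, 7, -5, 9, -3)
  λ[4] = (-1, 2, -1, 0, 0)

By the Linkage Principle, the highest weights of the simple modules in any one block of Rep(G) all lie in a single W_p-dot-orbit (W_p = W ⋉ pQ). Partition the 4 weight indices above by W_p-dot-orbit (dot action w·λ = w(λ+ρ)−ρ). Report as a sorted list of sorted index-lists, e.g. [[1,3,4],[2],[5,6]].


D_5 Cartan matrix, 5 simple roots permuted; ρ=(1,1,1,1,1).

Each λ_j+ρ reduced to Ā_13; 5-tuples below use C's row order:

  λ_1 → (4, 2, 1, 4, 0);  λ_2 → (4, 2, 0, 5, 0);  λ_3 → (4, 2, 1, 4, 0);  λ_4 → (0, 3, 0, 1, 1)

Grouping the 4 weights by Ā_13-representative: 3 linkage classes.

[[1, 3], [2], [4]]


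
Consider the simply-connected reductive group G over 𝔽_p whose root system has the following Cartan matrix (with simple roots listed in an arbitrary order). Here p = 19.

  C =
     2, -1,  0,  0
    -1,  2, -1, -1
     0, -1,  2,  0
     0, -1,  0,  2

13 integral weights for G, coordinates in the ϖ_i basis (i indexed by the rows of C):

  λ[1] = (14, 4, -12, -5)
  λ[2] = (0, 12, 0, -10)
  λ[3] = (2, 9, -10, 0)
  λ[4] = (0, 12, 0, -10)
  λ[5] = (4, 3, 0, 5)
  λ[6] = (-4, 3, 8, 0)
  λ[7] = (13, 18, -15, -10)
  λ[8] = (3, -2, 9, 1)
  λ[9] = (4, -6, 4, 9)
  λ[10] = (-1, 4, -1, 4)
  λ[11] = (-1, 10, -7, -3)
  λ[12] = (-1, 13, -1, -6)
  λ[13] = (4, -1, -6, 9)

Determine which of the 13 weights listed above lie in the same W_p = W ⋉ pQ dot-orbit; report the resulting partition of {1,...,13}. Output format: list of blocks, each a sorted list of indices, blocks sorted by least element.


Cartan matrix: type D_4 (|W|=192); un-permuting the 4 rows.

λ_j+ρ reflected into Ā_19 (⟨·,θ^∨⟩≤19); 4-tuples as given:

  [1] (5, 3, 1, 6);  [2] (1, 4, 1, 9);  [3] (3, 1, 9, 1);  [4] (1, 4, 1, 9);  [5] (5, 3, 1, 6);  [6] (3, 1, 9, 1);  [7] (0, 5, 0, 5);  [8] (3, 1, 9, 1);  [9] (0, 5, 0, 5);  [10] (0, 5, 0, 5);  [11] (0, 3, 6, 2);  [12] (0, 5, 0, 5);  [13] (0, 5, 0, 5)

Partition of {1..13} into 5 W_19-dot-orbits:

[[1, 5], [2, 4], [3, 6, 8], [7, 9, 10, 12, 13], [11]]


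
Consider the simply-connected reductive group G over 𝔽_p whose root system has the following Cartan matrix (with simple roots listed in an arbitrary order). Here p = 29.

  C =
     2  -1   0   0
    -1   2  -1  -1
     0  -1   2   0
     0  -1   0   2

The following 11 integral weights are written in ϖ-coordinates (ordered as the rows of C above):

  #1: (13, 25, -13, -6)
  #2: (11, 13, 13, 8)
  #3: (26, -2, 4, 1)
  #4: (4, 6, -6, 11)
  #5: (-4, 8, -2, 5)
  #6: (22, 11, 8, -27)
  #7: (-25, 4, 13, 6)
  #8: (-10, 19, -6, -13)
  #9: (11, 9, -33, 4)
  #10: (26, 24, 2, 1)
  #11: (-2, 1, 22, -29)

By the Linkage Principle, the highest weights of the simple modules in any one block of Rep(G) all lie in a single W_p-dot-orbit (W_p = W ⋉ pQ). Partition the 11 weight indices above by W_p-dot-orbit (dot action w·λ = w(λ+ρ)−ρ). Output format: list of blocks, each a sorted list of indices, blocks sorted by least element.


Dynkin diagram of C (from the 6 off-diagonal −1 entries): D_4.

Folding the 11 weights λ_j+ρ into Ā_29 (reps in the given 4-coord order):

  λ_1+ρ ↦ (3, 5, 1, 6) · λ_2+ρ ↦ (3, 5, 1, 6) · λ_3+ρ ↦ (23, 1, 1, 2) · λ_4+ρ ↦ (5, 2, 5, 12) · λ_5+ρ ↦ (3, 5, 1, 6) · λ_6+ρ ↦ (3, 5, 1, 6) · λ_7+ρ ↦ (5, 2, 5, 12) · λ_8+ρ ↦ (3, 5, 1, 6) · λ_9+ρ ↦ (5, 2, 5, 12) · λ_10+ρ ↦ (23, 1, 1, 2) · λ_11+ρ ↦ (23, 1, 1, 2)

Partition of {1..11} into 3 W_29-dot-orbits:

[[1, 2, 5, 6, 8], [3, 10, 11], [4, 7, 9]]


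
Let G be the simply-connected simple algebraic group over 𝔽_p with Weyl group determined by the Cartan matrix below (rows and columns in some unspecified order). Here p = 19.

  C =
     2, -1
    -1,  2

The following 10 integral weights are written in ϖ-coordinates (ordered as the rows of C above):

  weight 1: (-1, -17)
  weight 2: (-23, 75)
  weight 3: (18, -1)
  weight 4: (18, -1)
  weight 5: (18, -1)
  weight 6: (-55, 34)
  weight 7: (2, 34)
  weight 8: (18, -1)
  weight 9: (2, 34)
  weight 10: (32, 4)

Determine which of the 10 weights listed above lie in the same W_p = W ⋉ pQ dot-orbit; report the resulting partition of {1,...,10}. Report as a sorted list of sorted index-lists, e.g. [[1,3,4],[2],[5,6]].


Root system A_2: the 2×2 matrix C matches after relabeling.

W_19-reps of the 10 weights in Ā_19 (same 2-coord order as C):

  [1] (16, 0) · [2] (16, 0) · [3] (19, 0) · [4] (19, 0) · [5] (19, 0) · [6] (16, 0) · [7] (16, 0) · [8] (19, 0) · [9] (16, 0) · [10] (0, 14)

The 10 indices split into 3 linkage classes (same alcove rep ⇔ same W_19-dot-orbit):

[[1, 2, 6, 7, 9], [3, 4, 5, 8], [10]]


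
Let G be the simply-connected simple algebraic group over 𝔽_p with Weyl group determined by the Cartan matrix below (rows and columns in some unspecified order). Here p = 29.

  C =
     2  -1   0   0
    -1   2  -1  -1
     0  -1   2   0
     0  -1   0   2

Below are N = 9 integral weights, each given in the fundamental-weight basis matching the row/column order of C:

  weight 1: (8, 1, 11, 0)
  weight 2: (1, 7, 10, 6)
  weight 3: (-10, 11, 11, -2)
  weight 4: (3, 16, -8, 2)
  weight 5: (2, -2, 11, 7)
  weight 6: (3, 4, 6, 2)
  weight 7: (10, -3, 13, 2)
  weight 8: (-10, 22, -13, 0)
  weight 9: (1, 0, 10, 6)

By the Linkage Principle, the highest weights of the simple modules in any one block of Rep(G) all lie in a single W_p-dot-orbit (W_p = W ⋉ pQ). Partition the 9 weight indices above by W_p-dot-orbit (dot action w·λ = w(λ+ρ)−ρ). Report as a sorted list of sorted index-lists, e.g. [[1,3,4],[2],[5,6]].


Root system D_4: the 4×4 matrix C matches after relabeling.

W_29-reps of the 9 weights in Ā_29 (same 4-coord order as C):

  λ_1+ρ ↦ (9, 2, 12, 1) · λ_2+ρ ↦ (2, 1, 11, 7) · λ_3+ρ ↦ (9, 2, 12, 1) · λ_4+ρ ↦ (4, 5, 7, 3) · λ_5+ρ ↦ (2, 1, 11, 7) · λ_6+ρ ↦ (4, 5, 7, 3) · λ_7+ρ ↦ (9, 2, 12, 1) · λ_8+ρ ↦ (9, 2, 12, 1) · λ_9+ρ ↦ (2, 1, 11, 7)

These 9 weights hit 3 W_29-dot-orbits; sizes (4, 3, 2):

[[1, 3, 7, 8], [2, 5, 9], [4, 6]]


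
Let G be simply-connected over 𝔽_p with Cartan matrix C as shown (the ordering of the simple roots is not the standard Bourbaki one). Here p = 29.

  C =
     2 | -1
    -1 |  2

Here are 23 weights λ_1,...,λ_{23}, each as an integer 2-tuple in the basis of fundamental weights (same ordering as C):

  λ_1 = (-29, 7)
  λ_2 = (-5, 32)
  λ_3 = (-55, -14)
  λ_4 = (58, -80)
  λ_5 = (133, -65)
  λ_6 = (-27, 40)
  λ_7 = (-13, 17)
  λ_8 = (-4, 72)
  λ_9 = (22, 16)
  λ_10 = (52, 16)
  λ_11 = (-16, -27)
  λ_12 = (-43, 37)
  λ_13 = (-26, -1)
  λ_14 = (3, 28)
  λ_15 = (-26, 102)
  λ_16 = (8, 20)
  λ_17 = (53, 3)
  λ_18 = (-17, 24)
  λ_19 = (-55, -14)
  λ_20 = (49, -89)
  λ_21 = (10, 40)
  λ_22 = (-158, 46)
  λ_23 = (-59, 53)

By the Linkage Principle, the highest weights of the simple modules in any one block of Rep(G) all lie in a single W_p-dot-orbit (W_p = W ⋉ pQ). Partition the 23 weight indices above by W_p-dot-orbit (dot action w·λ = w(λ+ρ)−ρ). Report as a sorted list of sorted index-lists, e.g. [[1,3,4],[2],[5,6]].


Type A_2, rank 2, |W|=6; reorder rows/cols to standard.

Alcove-folded reps (p=29, 23 weights, presented ϖ-order):

  λ_1 → (8, 20) · λ_2 → (0, 25) · λ_3 → (16, 9) · λ_4 → (8, 20) · λ_5 → (12, 6) · λ_6 → (14, 3) · λ_7 → (12, 6) · λ_8 → (14, 3) · λ_9 → (12, 6) · λ_10 → (12, 12) · λ_11 → (14, 3) · λ_12 → (16, 9) · λ_13 → (0, 25) · λ_14 → (0, 25) · λ_15 → (16, 9) · λ_16 → (8, 20) · λ_17 → (0, 25) · λ_18 → (16, 9) · λ_19 → (16, 9) · λ_20 → (8, 20) · λ_21 → (12, 6) · λ_22 → (12, 6) · λ_23 → (0, 25)

6 distinct reps among the 23 weights ⇒ 6 W_29-linkage classes:

[[1, 4, 16, 20], [2, 13, 14, 17, 23], [3, 12, 15, 18, 19], [5, 7, 9, 21, 22], [6, 8, 11], [10]]


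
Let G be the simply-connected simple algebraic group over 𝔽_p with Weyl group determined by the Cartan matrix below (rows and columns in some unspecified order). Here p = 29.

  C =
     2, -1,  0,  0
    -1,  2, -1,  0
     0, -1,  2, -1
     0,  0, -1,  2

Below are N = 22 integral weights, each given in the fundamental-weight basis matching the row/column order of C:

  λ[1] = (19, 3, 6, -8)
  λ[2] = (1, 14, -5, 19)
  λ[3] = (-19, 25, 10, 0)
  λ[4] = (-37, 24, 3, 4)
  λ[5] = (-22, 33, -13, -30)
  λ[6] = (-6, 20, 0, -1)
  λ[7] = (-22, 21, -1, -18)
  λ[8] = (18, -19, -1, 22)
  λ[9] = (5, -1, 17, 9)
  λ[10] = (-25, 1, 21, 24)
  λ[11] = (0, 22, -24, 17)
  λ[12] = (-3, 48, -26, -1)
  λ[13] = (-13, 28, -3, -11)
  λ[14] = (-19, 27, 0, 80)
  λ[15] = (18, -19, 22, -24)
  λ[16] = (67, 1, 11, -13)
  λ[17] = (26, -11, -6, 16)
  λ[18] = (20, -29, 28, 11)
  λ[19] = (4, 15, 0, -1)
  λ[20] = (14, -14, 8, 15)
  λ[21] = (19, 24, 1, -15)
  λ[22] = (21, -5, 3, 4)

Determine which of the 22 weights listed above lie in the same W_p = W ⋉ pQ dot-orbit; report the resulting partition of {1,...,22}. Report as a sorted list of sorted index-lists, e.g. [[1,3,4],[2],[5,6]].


Dynkin diagram of C (from the 6 off-diagonal −1 entries): A_4.

λ_j+ρ reflected into Ā_29 (⟨·,θ^∨⟩≤29); 4-tuples as given:

  1: (18, 4, 0, 5);  2: (2, 9, 4, 12);  3: (9, 8, 3, 8);  4: (18, 4, 0, 5);  5: (5, 16, 1, 0);  6: (5, 16, 1, 0);  7: (5, 16, 1, 0);  8: (1, 0, 18, 5);  9: (1, 0, 18, 5);  10: (18, 4, 0, 5);  11: (1, 0, 18, 5);  12: (18, 4, 0, 5);  13: (12, 5, 10, 2);  14: (1, 0, 18, 5);  15: (1, 0, 18, 5);  16: (12, 5, 10, 2);  17: (12, 5, 10, 2);  18: (5, 16, 1, 0);  19: (5, 16, 1, 0);  20: (2, 9, 4, 12);  21: (2, 9, 4, 12);  22: (18, 4, 0, 5)

These 22 weights hit 6 W_29-dot-orbits; sizes (5, 3, 1, 5, 5, 3):

[[1, 4, 10, 12, 22], [2, 20, 21], [3], [5, 6, 7, 18, 19], [8, 9, 11, 14, 15], [13, 16, 17]]


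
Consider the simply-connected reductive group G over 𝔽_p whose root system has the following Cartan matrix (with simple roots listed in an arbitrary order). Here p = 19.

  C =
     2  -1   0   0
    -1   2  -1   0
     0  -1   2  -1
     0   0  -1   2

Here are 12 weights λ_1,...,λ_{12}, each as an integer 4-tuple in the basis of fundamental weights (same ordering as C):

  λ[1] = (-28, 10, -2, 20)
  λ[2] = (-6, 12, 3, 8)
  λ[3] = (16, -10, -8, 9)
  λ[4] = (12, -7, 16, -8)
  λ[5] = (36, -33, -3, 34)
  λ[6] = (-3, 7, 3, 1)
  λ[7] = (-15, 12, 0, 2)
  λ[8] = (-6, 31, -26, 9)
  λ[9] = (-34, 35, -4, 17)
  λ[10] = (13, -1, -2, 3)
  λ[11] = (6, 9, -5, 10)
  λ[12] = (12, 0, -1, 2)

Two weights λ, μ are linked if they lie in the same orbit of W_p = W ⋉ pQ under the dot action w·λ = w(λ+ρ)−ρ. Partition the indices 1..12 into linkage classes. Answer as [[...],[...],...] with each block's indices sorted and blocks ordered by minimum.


A_4 Cartan matrix, 4 simple roots permuted; ρ=(1,1,1,1).

Alcove-folded reps (p=19, 12 weights, presented ϖ-order):

  λ_1 → (1, 1, 7, 8) · λ_2 → (2, 6, 4, 2) · λ_3 → (1, 7, 3, 6) · λ_4 → (2, 6, 4, 2) · λ_5 → (13, 1, 0, 3) · λ_6 → (2, 6, 4, 2) · λ_7 → (13, 1, 0, 3) · λ_8 → (2, 6, 4, 2) · λ_9 → (13, 1, 0, 3) · λ_10 → (13, 1, 0, 3) · λ_11 → (2, 6, 4, 2) · λ_12 → (13, 1, 0, 3)

Linkage partition of the 12 weights (4 classes, p=19):

[[1], [2, 4, 6, 8, 11], [3], [5, 7, 9, 10, 12]]


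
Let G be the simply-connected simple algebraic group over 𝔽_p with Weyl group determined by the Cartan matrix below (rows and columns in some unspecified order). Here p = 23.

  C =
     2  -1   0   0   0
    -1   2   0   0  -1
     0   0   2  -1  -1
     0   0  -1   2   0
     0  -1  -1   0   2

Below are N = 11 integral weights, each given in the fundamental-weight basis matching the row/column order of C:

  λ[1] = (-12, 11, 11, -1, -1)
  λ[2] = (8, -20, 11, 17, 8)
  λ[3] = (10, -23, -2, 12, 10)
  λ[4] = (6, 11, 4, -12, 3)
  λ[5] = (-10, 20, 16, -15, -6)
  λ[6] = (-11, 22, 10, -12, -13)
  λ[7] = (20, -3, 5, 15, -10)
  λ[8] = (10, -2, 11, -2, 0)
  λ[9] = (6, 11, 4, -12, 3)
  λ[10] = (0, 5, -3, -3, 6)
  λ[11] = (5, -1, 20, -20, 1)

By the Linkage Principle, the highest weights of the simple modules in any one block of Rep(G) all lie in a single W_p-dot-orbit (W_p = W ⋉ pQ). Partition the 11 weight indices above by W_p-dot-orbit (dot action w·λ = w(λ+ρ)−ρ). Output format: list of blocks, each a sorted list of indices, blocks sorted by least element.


Dynkin diagram of C (from the 8 off-diagonal −1 entries): A_5.

Each λ_j+ρ reduced to Ā_23; 5-tuples below use C's row order:

  1: (10, 1, 11, 1, 0) · 2: (1, 6, 2, 2, 3) · 3: (10, 1, 11, 1, 0) · 4: (2, 10, 4, 0, 2) · 5: (1, 6, 2, 2, 3) · 6: (10, 1, 11, 1, 0) · 7: (1, 6, 2, 2, 3) · 8: (10, 1, 11, 1, 0) · 9: (2, 10, 4, 0, 2) · 10: (1, 6, 2, 2, 3) · 11: (0, 0, 2, 13, 2)

The 11 indices split into 4 linkage classes (same alcove rep ⇔ same W_23-dot-orbit):

[[1, 3, 6, 8], [2, 5, 7, 10], [4, 9], [11]]


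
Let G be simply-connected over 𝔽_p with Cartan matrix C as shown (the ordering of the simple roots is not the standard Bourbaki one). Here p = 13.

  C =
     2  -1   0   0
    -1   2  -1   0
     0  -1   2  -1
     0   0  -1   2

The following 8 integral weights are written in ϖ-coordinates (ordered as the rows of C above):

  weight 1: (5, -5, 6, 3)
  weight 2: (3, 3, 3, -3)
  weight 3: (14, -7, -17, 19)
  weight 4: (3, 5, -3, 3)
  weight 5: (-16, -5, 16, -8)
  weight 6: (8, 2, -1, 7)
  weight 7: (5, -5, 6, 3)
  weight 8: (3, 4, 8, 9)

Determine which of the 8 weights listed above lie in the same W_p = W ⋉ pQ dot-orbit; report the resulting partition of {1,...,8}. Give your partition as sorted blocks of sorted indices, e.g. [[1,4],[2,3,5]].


C ↔ A_4 under row/col permutation; |W(A_4)| = 120.

Folding the 8 weights λ_j+ρ into Ā_13 (reps in the given 4-coord order):

  λ_1+ρ ↦ (2, 4, 3, 4)
  λ_2+ρ ↦ (4, 4, 2, 2)
  λ_3+ρ ↦ (2, 4, 3, 4)
  λ_4+ρ ↦ (4, 4, 2, 2)
  λ_5+ρ ↦ (2, 4, 3, 4)
  λ_6+ρ ↦ (2, 3, 0, 1)
  λ_7+ρ ↦ (2, 4, 3, 4)
  λ_8+ρ ↦ (4, 4, 2, 2)

Linkage partition of the 8 weights (3 classes, p=13):

[[1, 3, 5, 7], [2, 4, 8], [6]]


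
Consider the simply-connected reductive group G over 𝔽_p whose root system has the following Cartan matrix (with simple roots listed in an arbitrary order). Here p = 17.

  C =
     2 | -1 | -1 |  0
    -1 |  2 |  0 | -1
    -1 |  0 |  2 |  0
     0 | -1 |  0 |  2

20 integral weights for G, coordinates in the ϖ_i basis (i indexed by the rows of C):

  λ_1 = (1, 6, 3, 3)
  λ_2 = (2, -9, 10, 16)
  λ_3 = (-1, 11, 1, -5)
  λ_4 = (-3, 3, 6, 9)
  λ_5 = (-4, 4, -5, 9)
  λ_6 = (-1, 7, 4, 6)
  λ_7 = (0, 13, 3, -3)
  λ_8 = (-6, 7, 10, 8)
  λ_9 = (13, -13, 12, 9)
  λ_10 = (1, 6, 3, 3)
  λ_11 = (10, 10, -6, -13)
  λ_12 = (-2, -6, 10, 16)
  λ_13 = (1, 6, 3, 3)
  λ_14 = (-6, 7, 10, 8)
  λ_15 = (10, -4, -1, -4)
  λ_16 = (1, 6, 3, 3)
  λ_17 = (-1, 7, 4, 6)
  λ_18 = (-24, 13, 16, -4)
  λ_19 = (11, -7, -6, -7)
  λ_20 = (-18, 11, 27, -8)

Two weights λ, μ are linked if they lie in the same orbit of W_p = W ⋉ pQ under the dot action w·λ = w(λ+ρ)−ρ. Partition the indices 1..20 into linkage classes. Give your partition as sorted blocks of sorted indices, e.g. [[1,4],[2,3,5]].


C ↔ A_4 under row/col permutation; |W(A_4)| = 120.

Each λ_j+ρ reduced to Ā_17; 4-tuples below use C's row order:

    λ_1+ρ ↦ (2, 7, 4, 4)
    λ_2+ρ ↦ (5, 3, 0, 3)
    λ_3+ρ ↦ (0, 8, 2, 4)
    λ_4+ρ ↦ (2, 2, 3, 8)
    λ_5+ρ ↦ (2, 2, 3, 8)
    λ_6+ρ ↦ (0, 8, 2, 4)
    λ_7+ρ ↦ (1, 12, 2, 0)
    λ_8+ρ ↦ (5, 3, 0, 3)
    λ_9+ρ ↦ (2, 2, 3, 8)
    λ_10+ρ ↦ (2, 7, 4, 4)
    λ_11+ρ ↦ (5, 1, 0, 6)
    λ_12+ρ ↦ (5, 1, 0, 6)
    λ_13+ρ ↦ (2, 7, 4, 4)
    λ_14+ρ ↦ (5, 3, 0, 3)
    λ_15+ρ ↦ (5, 3, 0, 3)
    λ_16+ρ ↦ (2, 7, 4, 4)
    λ_17+ρ ↦ (0, 8, 2, 4)
    λ_18+ρ ↦ (5, 3, 0, 3)
    λ_19+ρ ↦ (5, 1, 0, 6)
    λ_20+ρ ↦ (5, 1, 0, 6)

6 distinct reps among the 20 weights ⇒ 6 W_17-linkage classes:

[[1, 10, 13, 16], [2, 8, 14, 15, 18], [3, 6, 17], [4, 5, 9], [7], [11, 12, 19, 20]]


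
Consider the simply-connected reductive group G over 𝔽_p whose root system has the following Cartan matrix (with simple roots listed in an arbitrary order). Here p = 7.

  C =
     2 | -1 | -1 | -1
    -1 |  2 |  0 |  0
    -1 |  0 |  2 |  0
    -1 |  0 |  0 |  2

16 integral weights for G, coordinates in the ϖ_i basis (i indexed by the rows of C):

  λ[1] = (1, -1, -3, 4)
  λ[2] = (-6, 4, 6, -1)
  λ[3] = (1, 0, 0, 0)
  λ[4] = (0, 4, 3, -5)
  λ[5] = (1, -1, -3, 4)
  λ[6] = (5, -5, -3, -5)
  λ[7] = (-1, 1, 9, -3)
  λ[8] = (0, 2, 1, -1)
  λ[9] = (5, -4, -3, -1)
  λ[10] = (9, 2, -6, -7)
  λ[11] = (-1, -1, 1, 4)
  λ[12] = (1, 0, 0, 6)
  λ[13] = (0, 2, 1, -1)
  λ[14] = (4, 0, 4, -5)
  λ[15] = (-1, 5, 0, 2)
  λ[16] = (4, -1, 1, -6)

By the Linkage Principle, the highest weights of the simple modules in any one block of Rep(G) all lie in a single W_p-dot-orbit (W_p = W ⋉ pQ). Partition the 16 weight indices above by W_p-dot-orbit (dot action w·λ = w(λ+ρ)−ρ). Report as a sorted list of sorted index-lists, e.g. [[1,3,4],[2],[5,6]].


Type D_4, rank 4, |W|=192; reorder rows/cols to standard.

Each λ_j+ρ reduced to Ā_7; 4-tuples below use C's row order:

    1: (0, 0, 2, 5)
    2: (0, 0, 2, 5)
    3: (2, 1, 1, 1)
    4: (0, 2, 1, 1)
    5: (0, 0, 2, 5)
    6: (2, 0, 2, 0)
    7: (2, 0, 2, 0)
    8: (1, 3, 2, 0)
    9: (1, 3, 2, 0)
    10: (1, 3, 1, 0)
    11: (0, 0, 2, 5)
    12: (2, 1, 1, 1)
    13: (1, 3, 2, 0)
    14: (1, 3, 1, 0)
    15: (1, 3, 2, 0)
    16: (0, 0, 2, 5)

Grouping the 16 weights by Ā_7-representative: 6 linkage classes.

[[1, 2, 5, 11, 16], [3, 12], [4], [6, 7], [8, 9, 13, 15], [10, 14]]


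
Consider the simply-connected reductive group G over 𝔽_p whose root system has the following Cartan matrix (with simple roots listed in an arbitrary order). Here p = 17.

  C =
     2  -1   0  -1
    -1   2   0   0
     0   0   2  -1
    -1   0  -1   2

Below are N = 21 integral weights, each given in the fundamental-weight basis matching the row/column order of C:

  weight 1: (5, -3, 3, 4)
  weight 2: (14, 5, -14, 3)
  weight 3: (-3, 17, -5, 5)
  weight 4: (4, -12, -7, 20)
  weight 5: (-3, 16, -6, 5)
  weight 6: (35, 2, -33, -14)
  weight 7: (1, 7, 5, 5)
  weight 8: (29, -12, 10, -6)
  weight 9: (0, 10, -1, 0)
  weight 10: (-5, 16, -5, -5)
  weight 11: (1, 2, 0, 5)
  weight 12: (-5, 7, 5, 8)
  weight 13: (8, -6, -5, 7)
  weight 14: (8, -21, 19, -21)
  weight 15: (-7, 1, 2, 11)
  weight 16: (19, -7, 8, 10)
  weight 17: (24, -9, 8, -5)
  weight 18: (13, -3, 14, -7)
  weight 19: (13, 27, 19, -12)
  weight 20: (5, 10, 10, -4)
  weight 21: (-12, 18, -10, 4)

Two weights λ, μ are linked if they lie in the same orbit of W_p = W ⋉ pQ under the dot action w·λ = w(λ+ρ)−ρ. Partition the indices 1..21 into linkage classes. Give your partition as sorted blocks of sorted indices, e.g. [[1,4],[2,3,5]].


C ↔ A_4 under row/col permutation; |W(A_4)| = 120.

W_17-reps of the 21 weights in Ā_17 (same 4-coord order as C):

  1: (4, 2, 4, 5) · 2: (4, 2, 4, 5) · 3: (1, 11, 0, 1) · 4: (2, 4, 3, 6) · 5: (1, 11, 0, 1) · 6: (2, 4, 3, 6) · 7: (2, 3, 1, 6) · 8: (2, 4, 3, 6) · 9: (1, 11, 0, 1) · 10: (4, 5, 4, 4) · 11: (2, 3, 1, 6) · 12: (4, 2, 4, 5) · 13: (4, 5, 4, 4) · 14: (3, 3, 0, 3) · 15: (2, 4, 3, 6) · 16: (3, 3, 0, 3) · 17: (4, 5, 4, 4) · 18: (2, 4, 3, 6) · 19: (3, 3, 0, 3) · 20: (3, 3, 0, 3) · 21: (4, 2, 4, 5)

The 21 indices split into 6 linkage classes (same alcove rep ⇔ same W_17-dot-orbit):

[[1, 2, 12, 21], [3, 5, 9], [4, 6, 8, 15, 18], [7, 11], [10, 13, 17], [14, 16, 19, 20]]


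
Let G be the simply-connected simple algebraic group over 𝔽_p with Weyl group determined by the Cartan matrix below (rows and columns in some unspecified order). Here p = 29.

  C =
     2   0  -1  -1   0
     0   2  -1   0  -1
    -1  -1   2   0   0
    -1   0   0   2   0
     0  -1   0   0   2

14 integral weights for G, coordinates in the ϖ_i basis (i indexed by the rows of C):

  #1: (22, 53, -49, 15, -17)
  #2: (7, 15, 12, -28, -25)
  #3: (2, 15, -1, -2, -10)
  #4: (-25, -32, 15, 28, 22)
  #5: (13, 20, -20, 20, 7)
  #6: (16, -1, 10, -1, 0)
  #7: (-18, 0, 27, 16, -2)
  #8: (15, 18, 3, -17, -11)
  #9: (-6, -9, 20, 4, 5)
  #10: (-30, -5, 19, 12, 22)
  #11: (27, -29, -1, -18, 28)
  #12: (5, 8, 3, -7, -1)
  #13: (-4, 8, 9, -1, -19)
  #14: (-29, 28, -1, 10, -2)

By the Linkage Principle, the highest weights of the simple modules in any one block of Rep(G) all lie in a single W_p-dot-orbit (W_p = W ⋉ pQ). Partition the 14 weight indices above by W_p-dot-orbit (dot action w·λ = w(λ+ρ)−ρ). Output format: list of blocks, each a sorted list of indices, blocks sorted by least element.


A_5 Cartan matrix, 5 simple roots permuted; ρ=(1,1,1,1,1).

Alcove-folded reps (p=29, 14 weights, presented ϖ-order):

  λ_1 → (0, 9, 4, 6, 0);  λ_2 → (5, 6, 8, 0, 2);  λ_3 → (2, 7, 0, 1, 9);  λ_4 → (5, 6, 8, 0, 2);  λ_5 → (5, 6, 8, 0, 2);  λ_6 → (17, 0, 11, 0, 1);  λ_7 → (17, 0, 11, 0, 1);  λ_8 → (0, 9, 4, 6, 0);  λ_9 → (5, 6, 8, 0, 2);  λ_10 → (0, 9, 4, 6, 0);  λ_11 → (17, 0, 11, 0, 1);  λ_12 → (0, 9, 4, 6, 0);  λ_13 → (2, 7, 0, 1, 9);  λ_14 → (17, 0, 11, 0, 1)

These 14 weights hit 4 W_29-dot-orbits; sizes (4, 4, 2, 4):

[[1, 8, 10, 12], [2, 4, 5, 9], [3, 13], [6, 7, 11, 14]]


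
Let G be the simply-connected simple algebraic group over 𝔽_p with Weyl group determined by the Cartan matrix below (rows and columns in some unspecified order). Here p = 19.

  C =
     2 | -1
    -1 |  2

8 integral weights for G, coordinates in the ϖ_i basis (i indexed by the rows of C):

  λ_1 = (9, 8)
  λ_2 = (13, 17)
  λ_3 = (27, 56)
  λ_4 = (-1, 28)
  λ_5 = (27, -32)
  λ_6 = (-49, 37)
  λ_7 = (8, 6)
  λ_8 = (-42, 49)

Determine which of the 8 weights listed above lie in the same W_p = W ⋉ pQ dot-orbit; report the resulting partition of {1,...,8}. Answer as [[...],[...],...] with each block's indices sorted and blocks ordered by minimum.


Type A_2, rank 2, |W|=6; reorder rows/cols to standard.

Each λ_j+ρ reduced to Ā_19; 2-tuples below use C's row order:

  λ_1 → (10, 9)
  λ_2 → (1, 5)
  λ_3 → (10, 9)
  λ_4 → (10, 9)
  λ_5 → (9, 7)
  λ_6 → (10, 9)
  λ_7 → (9, 7)
  λ_8 → (9, 7)

Linkage partition of the 8 weights (3 classes, p=19):

[[1, 3, 4, 6], [2], [5, 7, 8]]


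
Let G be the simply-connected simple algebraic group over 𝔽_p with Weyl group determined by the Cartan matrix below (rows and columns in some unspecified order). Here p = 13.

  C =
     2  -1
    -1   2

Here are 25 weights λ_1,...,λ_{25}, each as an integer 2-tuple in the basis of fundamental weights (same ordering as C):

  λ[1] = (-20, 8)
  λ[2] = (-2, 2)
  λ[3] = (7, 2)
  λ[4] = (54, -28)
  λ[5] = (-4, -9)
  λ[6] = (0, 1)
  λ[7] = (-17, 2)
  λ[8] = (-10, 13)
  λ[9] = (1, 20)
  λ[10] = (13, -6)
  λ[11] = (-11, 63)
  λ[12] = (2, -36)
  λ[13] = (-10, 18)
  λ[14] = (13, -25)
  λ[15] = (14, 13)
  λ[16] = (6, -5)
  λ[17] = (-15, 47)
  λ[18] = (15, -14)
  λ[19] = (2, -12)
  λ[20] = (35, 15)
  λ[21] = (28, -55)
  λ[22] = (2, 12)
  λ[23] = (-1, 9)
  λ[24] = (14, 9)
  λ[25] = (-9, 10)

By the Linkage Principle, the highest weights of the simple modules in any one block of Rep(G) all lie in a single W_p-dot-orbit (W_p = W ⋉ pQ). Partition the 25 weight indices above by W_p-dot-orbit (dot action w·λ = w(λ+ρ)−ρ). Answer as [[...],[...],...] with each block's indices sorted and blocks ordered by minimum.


Root system A_2: the 2×2 matrix C matches after relabeling.

W_13-reps of the 25 weights in Ā_13 (same 2-coord order as C):

    1: (3, 4)
    2: (1, 2)
    3: (8, 3)
    4: (2, 1)
    5: (8, 3)
    6: (1, 2)
    7: (0, 10)
    8: (8, 4)
    9: (8, 3)
    10: (8, 4)
    11: (2, 1)
    12: (3, 4)
    13: (3, 4)
    14: (1, 2)
    15: (2, 1)
    16: (3, 4)
    17: (8, 4)
    18: (0, 10)
    19: (8, 3)
    20: (0, 10)
    21: (1, 2)
    22: (0, 10)
    23: (0, 10)
    24: (1, 2)
    25: (8, 3)

Partition of {1..25} into 6 W_13-dot-orbits:

[[1, 12, 13, 16], [2, 6, 14, 21, 24], [3, 5, 9, 19, 25], [4, 11, 15], [7, 18, 20, 22, 23], [8, 10, 17]]


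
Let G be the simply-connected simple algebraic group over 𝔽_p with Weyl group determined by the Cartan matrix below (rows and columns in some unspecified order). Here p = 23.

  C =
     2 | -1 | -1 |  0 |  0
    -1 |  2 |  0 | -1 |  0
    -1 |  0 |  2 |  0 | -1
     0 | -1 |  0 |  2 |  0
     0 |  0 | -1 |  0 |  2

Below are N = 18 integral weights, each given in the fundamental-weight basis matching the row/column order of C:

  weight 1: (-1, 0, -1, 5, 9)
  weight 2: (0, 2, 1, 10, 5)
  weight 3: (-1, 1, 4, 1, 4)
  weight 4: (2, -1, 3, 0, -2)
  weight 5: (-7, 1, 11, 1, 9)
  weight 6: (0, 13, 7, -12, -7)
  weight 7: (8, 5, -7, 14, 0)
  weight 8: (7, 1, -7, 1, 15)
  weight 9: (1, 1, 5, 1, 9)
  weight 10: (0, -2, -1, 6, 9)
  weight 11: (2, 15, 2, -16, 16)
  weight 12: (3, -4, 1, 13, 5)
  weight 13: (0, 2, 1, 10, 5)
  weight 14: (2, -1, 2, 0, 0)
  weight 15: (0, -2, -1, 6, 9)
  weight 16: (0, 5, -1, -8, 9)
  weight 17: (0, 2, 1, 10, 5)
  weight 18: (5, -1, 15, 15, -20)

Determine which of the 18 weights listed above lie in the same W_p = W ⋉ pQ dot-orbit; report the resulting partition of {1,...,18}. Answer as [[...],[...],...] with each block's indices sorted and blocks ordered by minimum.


Root system A_5: the 5×5 matrix C matches after relabeling.

Folding the 18 weights λ_j+ρ into Ā_23 (reps in the given 5-coord order):

  1: (0, 1, 0, 6, 10);  2: (1, 3, 2, 11, 6);  3: (0, 2, 5, 2, 5);  4: (3, 0, 3, 1, 1);  5: (2, 2, 6, 2, 10);  6: (1, 3, 2, 11, 6);  7: (2, 6, 1, 8, 1);  8: (2, 2, 6, 2, 10);  9: (2, 2, 6, 2, 10);  10: (0, 1, 0, 6, 10);  11: (3, 0, 3, 1, 1);  12: (1, 3, 2, 11, 6);  13: (1, 3, 2, 11, 6);  14: (3, 0, 3, 1, 1);  15: (0, 1, 0, 6, 10);  16: (0, 1, 0, 6, 10);  17: (1, 3, 2, 11, 6);  18: (3, 0, 3, 1, 1)

Partition of {1..18} into 6 W_23-dot-orbits:

[[1, 10, 15, 16], [2, 6, 12, 13, 17], [3], [4, 11, 14, 18], [5, 8, 9], [7]]


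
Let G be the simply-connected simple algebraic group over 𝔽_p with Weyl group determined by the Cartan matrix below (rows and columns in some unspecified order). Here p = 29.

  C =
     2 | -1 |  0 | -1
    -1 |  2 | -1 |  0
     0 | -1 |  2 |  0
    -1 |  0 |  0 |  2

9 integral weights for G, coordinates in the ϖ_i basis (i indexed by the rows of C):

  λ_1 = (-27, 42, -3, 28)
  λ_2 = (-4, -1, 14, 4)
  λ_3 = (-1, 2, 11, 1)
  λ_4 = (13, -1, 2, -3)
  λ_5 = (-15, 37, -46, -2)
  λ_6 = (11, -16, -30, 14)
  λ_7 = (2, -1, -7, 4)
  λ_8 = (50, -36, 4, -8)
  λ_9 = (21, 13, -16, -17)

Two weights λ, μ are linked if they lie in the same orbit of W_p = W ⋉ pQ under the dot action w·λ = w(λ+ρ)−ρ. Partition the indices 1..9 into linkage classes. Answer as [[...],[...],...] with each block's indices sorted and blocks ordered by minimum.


Cartan matrix: type A_4 (|W|=120); un-permuting the 4 rows.

Alcove-folded reps (p=29, 9 weights, presented ϖ-order):

  [1] (12, 0, 3, 2);  [2] (0, 3, 12, 2);  [3] (0, 3, 12, 2);  [4] (12, 0, 3, 2);  [5] (5, 1, 7, 9);  [6] (12, 0, 3, 2);  [7] (3, 3, 0, 2);  [8] (5, 1, 7, 9);  [9] (5, 1, 7, 9)

4 distinct reps among the 9 weights ⇒ 4 W_29-linkage classes:

[[1, 4, 6], [2, 3], [5, 8, 9], [7]]


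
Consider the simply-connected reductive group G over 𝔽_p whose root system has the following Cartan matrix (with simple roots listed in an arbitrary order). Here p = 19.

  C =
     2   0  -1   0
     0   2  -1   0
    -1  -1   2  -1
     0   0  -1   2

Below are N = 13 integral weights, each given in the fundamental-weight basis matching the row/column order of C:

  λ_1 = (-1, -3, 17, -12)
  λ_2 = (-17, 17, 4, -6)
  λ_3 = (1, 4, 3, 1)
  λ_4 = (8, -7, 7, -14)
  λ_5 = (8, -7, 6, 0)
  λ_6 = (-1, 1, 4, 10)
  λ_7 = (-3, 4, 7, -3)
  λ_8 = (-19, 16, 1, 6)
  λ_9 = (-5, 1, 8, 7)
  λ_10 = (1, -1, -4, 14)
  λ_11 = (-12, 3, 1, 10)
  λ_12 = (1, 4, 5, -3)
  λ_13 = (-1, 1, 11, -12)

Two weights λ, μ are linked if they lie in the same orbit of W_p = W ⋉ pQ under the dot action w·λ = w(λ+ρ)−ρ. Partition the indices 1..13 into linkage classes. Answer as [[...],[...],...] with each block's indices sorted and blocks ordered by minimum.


D_4 Cartan matrix, 4 simple roots permuted; ρ=(1,1,1,1).

Ā_19 reps of the 13 weights (D_4, coords as presented):

  [1] (0, 2, 1, 11);  [2] (0, 2, 1, 11);  [3] (2, 5, 4, 2);  [4] (2, 5, 4, 2);  [5] (9, 6, 1, 1);  [6] (0, 2, 1, 11);  [7] (2, 5, 4, 2);  [8] (2, 1, 0, 9);  [9] (4, 2, 0, 8);  [10] (0, 2, 1, 11);  [11] (2, 5, 4, 2);  [12] (2, 5, 4, 2);  [13] (0, 2, 1, 11)

5 distinct reps among the 13 weights ⇒ 5 W_19-linkage classes:

[[1, 2, 6, 10, 13], [3, 4, 7, 11, 12], [5], [8], [9]]


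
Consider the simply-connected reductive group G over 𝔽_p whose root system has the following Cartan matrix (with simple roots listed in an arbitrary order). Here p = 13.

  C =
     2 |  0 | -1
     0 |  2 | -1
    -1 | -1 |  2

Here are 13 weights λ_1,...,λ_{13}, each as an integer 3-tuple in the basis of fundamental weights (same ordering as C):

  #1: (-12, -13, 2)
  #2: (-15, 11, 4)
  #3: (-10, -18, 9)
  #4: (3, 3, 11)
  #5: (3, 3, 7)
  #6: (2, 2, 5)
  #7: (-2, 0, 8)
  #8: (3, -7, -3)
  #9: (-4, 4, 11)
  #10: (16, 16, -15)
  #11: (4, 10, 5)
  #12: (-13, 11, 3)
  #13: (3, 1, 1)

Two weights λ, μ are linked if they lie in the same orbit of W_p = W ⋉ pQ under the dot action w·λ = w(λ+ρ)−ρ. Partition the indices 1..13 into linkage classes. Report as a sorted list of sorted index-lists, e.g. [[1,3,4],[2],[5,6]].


C ↔ A_3 under row/col permutation; |W(A_3)| = 24.

Ā_13 reps of the 13 weights (A_3, coords as presented):

  λ_1+ρ ↦ (2, 1, 3);  λ_2+ρ ↦ (1, 1, 8);  λ_3+ρ ↦ (3, 3, 6);  λ_4+ρ ↦ (3, 3, 6);  λ_5+ρ ↦ (1, 1, 8);  λ_6+ρ ↦ (3, 3, 6);  λ_7+ρ ↦ (1, 1, 8);  λ_8+ρ ↦ (4, 2, 2);  λ_9+ρ ↦ (1, 1, 8);  λ_10+ρ ↦ (3, 3, 6);  λ_11+ρ ↦ (4, 2, 2);  λ_12+ρ ↦ (1, 1, 8);  λ_13+ρ ↦ (4, 2, 2)

4 distinct reps among the 13 weights ⇒ 4 W_13-linkage classes:

[[1], [2, 5, 7, 9, 12], [3, 4, 6, 10], [8, 11, 13]]


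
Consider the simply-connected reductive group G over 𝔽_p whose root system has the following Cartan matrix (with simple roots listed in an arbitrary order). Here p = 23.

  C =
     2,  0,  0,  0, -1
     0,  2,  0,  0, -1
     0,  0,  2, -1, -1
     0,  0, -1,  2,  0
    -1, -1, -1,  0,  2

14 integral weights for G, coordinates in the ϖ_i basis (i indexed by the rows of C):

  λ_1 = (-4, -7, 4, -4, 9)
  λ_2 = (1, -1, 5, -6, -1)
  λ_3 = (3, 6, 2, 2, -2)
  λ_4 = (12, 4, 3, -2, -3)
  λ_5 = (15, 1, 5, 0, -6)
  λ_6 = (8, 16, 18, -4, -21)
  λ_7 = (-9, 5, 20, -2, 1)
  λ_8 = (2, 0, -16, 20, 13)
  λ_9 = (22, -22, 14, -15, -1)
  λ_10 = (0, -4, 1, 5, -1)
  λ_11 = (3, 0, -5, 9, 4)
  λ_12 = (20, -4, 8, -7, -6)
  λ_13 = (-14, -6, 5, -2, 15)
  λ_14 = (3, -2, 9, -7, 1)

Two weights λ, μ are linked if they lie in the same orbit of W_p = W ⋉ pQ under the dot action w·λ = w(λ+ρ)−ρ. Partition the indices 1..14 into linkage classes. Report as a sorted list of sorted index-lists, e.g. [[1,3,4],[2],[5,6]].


Dynkin diagram of C (from the 8 off-diagonal −1 entries): D_5.

Ā_23 reps of the 14 weights (D_5, coords as presented):

    λ_1 → (3, 6, 2, 3, 1)
    λ_2 → (2, 0, 1, 5, 0)
    λ_3 → (3, 6, 2, 3, 1)
    λ_4 → (11, 3, 1, 1, 2)
    λ_5 → (11, 3, 1, 1, 2)
    λ_6 → (11, 3, 1, 1, 2)
    λ_7 → (2, 0, 1, 5, 0)
    λ_8 → (2, 0, 1, 5, 0)
    λ_9 → (2, 0, 1, 5, 0)
    λ_10 → (2, 0, 1, 5, 0)
    λ_11 → (4, 1, 4, 6, 1)
    λ_12 → (11, 3, 1, 1, 2)
    λ_13 → (11, 3, 1, 1, 2)
    λ_14 → (4, 1, 4, 6, 1)

The 14 indices split into 4 linkage classes (same alcove rep ⇔ same W_23-dot-orbit):

[[1, 3], [2, 7, 8, 9, 10], [4, 5, 6, 12, 13], [11, 14]]


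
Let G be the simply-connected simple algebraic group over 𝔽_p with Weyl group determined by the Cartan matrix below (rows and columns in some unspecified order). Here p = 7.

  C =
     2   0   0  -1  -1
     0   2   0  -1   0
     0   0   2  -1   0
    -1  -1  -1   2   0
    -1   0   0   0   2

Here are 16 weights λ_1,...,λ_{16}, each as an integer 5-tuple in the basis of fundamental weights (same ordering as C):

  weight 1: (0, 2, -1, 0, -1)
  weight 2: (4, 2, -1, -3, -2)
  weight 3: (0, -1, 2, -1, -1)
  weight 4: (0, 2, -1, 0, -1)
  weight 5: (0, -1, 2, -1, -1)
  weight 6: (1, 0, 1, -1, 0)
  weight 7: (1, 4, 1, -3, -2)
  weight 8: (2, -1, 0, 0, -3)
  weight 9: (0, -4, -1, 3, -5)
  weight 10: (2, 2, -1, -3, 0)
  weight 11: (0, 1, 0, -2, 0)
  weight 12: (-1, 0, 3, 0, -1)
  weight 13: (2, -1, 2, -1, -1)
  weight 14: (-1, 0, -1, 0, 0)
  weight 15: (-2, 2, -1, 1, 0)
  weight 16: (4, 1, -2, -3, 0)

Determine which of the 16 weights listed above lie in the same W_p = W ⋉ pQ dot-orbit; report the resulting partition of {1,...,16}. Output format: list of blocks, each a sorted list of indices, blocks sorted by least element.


Dynkin diagram of C (from the 8 off-diagonal −1 entries): D_5.

Ā_7 reps of the 16 weights (D_5, coords as presented):

  1: (1, 3, 0, 1, 0) · 2: (1, 1, 2, 0, 1) · 3: (1, 0, 3, 0, 0) · 4: (1, 3, 0, 1, 0) · 5: (1, 0, 3, 0, 0) · 6: (1, 1, 2, 0, 1) · 7: (1, 3, 0, 1, 0) · 8: (1, 0, 1, 1, 2) · 9: (1, 1, 2, 0, 1) · 10: (1, 1, 2, 0, 1) · 11: (0, 1, 0, 1, 1) · 12: (0, 1, 4, 1, 0) · 13: (1, 0, 3, 0, 0) · 14: (0, 1, 0, 1, 1) · 15: (1, 3, 0, 1, 0) · 16: (1, 1, 2, 0, 1)

Grouping the 16 weights by Ā_7-representative: 6 linkage classes.

[[1, 4, 7, 15], [2, 6, 9, 10, 16], [3, 5, 13], [8], [11, 14], [12]]


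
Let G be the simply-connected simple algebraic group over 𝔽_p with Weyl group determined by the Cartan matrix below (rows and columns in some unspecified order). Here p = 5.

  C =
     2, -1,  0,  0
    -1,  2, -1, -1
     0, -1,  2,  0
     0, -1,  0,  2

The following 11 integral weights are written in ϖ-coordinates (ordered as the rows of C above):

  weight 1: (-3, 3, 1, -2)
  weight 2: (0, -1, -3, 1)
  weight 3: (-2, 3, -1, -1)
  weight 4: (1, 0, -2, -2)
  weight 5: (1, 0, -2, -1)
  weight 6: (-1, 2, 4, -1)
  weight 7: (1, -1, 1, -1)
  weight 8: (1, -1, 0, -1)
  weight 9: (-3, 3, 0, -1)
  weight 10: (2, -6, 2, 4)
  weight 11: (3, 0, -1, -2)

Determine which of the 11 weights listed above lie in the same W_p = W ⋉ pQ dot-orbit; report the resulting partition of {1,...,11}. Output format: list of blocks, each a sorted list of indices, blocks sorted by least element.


C ↔ D_4 under row/col permutation; |W(D_4)| = 192.

λ_j+ρ reflected into Ā_5 (⟨·,θ^∨⟩≤5); 4-tuples as given:

    λ_1 → (1, 1, 1, 0)
    λ_2 → (1, 1, 0, 0)
    λ_3 → (1, 1, 0, 0)
    λ_4 → (1, 1, 0, 0)
    λ_5 → (2, 0, 1, 0)
    λ_6 → (0, 2, 1, 0)
    λ_7 → (2, 0, 2, 0)
    λ_8 → (2, 0, 1, 0)
    λ_9 → (2, 0, 1, 0)
    λ_10 → (2, 0, 2, 0)
    λ_11 → (4, 0, 0, 1)

Grouping the 11 weights by Ā_5-representative: 6 linkage classes.

[[1], [2, 3, 4], [5, 8, 9], [6], [7, 10], [11]]


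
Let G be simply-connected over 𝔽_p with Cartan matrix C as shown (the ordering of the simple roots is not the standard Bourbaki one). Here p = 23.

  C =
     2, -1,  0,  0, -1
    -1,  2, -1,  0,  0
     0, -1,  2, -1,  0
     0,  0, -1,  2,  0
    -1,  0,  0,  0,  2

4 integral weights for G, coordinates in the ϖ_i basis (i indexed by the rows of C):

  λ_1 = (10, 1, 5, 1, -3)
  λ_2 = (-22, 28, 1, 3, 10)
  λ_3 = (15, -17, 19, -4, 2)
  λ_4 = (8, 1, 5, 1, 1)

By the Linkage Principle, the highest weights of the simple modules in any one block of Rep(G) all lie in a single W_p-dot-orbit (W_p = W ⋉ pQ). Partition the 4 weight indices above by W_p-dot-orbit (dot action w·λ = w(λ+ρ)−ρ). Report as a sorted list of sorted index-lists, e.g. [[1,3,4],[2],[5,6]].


Cartan matrix: type A_5 (|W|=720); un-permuting the 5 rows.

Alcove-folded reps (p=23, 4 weights, presented ϖ-order):

  [1] (9, 2, 6, 2, 2)
  [2] (9, 2, 6, 2, 2)
  [3] (0, 16, 1, 3, 3)
  [4] (9, 2, 6, 2, 2)

Partition of {1..4} into 2 W_23-dot-orbits:

[[1, 2, 4], [3]]


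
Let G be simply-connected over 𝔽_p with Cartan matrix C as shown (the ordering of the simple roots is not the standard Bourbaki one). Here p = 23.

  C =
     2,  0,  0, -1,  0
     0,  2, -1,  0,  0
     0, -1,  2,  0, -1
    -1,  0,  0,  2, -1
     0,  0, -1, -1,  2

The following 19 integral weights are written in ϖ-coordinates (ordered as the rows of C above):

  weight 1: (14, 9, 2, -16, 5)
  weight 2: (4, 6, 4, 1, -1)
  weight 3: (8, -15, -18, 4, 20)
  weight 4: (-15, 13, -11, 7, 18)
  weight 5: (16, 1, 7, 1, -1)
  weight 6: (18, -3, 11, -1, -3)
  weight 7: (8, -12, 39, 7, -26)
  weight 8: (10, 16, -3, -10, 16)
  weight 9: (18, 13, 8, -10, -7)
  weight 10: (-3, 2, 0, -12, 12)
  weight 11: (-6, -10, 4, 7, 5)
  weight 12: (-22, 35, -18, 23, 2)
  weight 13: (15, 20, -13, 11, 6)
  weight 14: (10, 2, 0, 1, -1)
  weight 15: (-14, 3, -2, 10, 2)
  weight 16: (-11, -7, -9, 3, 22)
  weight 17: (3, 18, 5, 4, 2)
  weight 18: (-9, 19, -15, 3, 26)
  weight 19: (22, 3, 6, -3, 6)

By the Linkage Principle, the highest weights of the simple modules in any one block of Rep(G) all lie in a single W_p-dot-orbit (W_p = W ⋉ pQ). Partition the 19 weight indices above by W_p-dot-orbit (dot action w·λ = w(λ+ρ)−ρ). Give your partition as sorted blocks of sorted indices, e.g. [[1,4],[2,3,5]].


C ↔ A_5 under row/col permutation; |W(A_5)| = 720.

Alcove-folded reps (p=23, 19 weights, presented ϖ-order):

  λ_1 → (0, 4, 6, 6, 3) · λ_2 → (5, 7, 5, 2, 0) · λ_3 → (5, 5, 4, 3, 2) · λ_4 → (0, 4, 6, 6, 3) · λ_5 → (11, 4, 4, 2, 0) · λ_6 → (11, 4, 4, 2, 0) · λ_7 → (9, 4, 2, 0, 6) · λ_8 → (9, 4, 2, 0, 6) · λ_9 → (0, 4, 6, 6, 3) · λ_10 → (11, 3, 1, 2, 0) · λ_11 → (5, 5, 4, 3, 2) · λ_12 → (11, 3, 1, 2, 0) · λ_13 → (5, 7, 5, 2, 0) · λ_14 → (11, 3, 1, 2, 0) · λ_15 → (11, 3, 1, 2, 0) · λ_16 → (0, 4, 6, 6, 3) · λ_17 → (5, 5, 4, 3, 2) · λ_18 → (0, 4, 6, 6, 3) · λ_19 → (5, 7, 5, 2, 0)

The 19 indices split into 6 linkage classes (same alcove rep ⇔ same W_23-dot-orbit):

[[1, 4, 9, 16, 18], [2, 13, 19], [3, 11, 17], [5, 6], [7, 8], [10, 12, 14, 15]]
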